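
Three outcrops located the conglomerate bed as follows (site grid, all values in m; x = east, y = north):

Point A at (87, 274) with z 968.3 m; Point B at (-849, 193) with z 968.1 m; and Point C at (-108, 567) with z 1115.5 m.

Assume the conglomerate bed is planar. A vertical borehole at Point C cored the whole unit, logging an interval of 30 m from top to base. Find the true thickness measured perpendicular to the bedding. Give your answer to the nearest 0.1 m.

Let the plane be z = a·x + b·y + c.
Point B−Point A: −936a − 81b = −0.2;  Point C−Point A: −195a + 293b = 147.2.
Solving gives a = −0.04091, b = 0.47516.
|∇z| = √(a²+b²) = 0.47692, so dip δ = arctan(0.47692) = 25.50°.
True thickness = vertical thickness × cos δ = 30 × cos 25.50° = 27.1 m.

27.1 m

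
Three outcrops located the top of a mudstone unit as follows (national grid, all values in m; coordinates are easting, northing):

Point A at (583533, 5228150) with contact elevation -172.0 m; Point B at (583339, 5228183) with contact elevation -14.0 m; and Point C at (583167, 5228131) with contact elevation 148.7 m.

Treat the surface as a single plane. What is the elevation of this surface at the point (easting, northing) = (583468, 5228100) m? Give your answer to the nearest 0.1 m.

Two edge vectors: Point A→Point B = (-194, 33, 158), Point A→Point C = (-366, -19, 320.7).
Normal n = (Point A→Point B) × (Point A→Point C) = (13585.1, 4387.8, 15764).
So ∂z/∂easting = −n_x/n_z = −0.861780005 and ∂z/∂northing = −n_y/n_z = −0.278343060.
Intercept c from Point A: -172 + 502877.07 + 1455219.27 = 1957924.34.
At (583468, 5228100): z = −502821.1 − 1455205.4 + 1957924.34 = -102.1 m.

-102.1 m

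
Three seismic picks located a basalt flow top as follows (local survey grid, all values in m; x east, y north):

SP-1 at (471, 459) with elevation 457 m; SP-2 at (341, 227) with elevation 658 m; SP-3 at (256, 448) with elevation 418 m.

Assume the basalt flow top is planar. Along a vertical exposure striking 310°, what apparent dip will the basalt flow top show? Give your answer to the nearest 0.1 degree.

39.3°

Two edge vectors: SP-1→SP-2 = (-130, -232, 201), SP-1→SP-3 = (-215, -11, -39).
Normal n = (SP-1→SP-2) × (SP-1→SP-3) = (11259, -48285, -48450).
So ∂z/∂x = −n_x/n_z = 0.23238 and ∂z/∂y = −n_y/n_z = −0.99659.
Unit vector along 310° is (sin 310°, cos 310°) = (-0.7660, 0.6428).
Slope in that direction = a·(-0.7660) + b·(0.6428) = −0.81861.
Apparent dip = arctan|0.81861| = 39.3° (true dip is 45.7°, so apparent ≤ true as expected).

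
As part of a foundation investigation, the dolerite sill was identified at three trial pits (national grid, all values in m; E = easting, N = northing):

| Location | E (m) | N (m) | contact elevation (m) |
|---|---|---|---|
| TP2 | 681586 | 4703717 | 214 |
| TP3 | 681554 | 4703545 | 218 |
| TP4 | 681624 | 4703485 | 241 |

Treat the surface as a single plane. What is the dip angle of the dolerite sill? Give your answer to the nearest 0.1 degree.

15.4°

Two edge vectors: TP2→TP3 = (-32, -172, 4), TP2→TP4 = (38, -232, 27).
Normal n = (TP2→TP3) × (TP2→TP4) = (-3716, 1016, 13960).
So ∂z/∂E = −n_x/n_z = 0.26619 and ∂z/∂N = −n_y/n_z = −0.07278.
Gradient magnitude |∇z| = √(a² + b²) = √(0.07086 + 0.00530) = 0.27596.
True dip = arctan(0.27596) = 15.4°, dipping toward WNW (azimuth ≈ 285°).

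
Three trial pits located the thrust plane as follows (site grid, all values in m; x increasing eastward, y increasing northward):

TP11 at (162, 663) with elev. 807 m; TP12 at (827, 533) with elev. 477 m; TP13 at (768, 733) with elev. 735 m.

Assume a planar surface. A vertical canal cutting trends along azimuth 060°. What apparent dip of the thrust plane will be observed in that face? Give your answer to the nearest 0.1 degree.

Two edge vectors: TP11→TP12 = (665, -130, -330), TP11→TP13 = (606, 70, -72).
Normal n = (TP11→TP12) × (TP11→TP13) = (32460, -152100, 125330).
So ∂z/∂x = −n_x/n_z = −0.25900 and ∂z/∂y = −n_y/n_z = 1.21360.
Unit vector along 060° is (sin 60°, cos 60°) = (0.8660, 0.5000).
Slope in that direction = a·(0.8660) + b·(0.5000) = 0.38250.
Apparent dip = arctan|0.38250| = 20.9° (true dip is 51.1°, so apparent ≤ true as expected).

20.9°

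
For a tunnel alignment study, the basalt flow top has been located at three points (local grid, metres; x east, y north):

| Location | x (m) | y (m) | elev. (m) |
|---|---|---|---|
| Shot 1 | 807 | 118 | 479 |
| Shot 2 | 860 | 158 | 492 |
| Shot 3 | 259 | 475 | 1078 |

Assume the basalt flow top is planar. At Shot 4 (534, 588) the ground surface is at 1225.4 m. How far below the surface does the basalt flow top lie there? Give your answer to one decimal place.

169.9 m

Let the plane be z = a·x + b·y + c.
Shot 2−Shot 1: 53a + 40b = 13;  Shot 3−Shot 1: −548a + 357b = 599.
Solving gives a = −0.47303, b = 0.95176.
Then c = 479 − a·807 − b·118 = 748.43.
At (534, 588): z_contact = −252.60 + 559.64 + 748.43 = 1055.47 m.
Depth below ground = 1225.4 − 1055.47 = 169.9 m.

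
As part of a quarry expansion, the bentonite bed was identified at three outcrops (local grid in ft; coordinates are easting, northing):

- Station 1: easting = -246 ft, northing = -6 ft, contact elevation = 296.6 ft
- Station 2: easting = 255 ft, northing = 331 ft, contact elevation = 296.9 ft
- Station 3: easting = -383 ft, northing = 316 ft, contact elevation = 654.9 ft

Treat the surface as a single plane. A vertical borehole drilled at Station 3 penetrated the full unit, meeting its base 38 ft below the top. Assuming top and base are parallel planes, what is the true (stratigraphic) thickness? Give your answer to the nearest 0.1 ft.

26.3 ft

Let the plane be z = a·easting + b·northing + c.
Station 2−Station 1: 501a + 337b = 0.3;  Station 3−Station 1: −137a + 322b = 358.3.
Solving gives a = −0.58147, b = 0.86534.
|∇z| = √(a²+b²) = 1.04255, so dip δ = arctan(1.04255) = 46.19°.
True thickness = vertical thickness × cos δ = 38 × cos 46.19° = 26.3 ft.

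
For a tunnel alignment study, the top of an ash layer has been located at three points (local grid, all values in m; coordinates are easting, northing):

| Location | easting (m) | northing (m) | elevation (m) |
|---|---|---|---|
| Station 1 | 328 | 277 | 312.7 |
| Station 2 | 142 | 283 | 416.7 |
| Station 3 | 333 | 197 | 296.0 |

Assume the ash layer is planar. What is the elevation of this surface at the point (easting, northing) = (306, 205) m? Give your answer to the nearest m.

312 m

Two edge vectors: Station 1→Station 2 = (-186, 6, 104), Station 1→Station 3 = (5, -80, -16.7).
Normal n = (Station 1→Station 2) × (Station 1→Station 3) = (8219.8, -2586.2, 14850).
So ∂z/∂easting = −n_x/n_z = −0.55352 and ∂z/∂northing = −n_y/n_z = 0.17415.
Intercept c from Station 1: 312.7 + 181.56 − 48.24 = 446.01.
At (306, 205): z = −169.4 + 35.7 + 446.01 = 312.3 m.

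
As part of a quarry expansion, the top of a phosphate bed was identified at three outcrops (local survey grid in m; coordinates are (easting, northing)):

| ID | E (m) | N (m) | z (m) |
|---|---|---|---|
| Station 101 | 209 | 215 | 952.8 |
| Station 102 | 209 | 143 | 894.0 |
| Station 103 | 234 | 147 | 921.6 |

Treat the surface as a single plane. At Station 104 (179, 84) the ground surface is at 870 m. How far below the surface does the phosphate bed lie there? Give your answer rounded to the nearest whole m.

53 m

Let the plane be z = a·E + b·N + c.
Station 102−Station 101: 0a − 72b = −58.8;  Station 103−Station 101: 25a − 68b = −31.2.
Solving gives a = 0.97333, b = 0.81667.
Then c = 952.8 − a·209 − b·215 = 573.79.
At (179, 84): z_contact = 174.2 + 68.6 + 573.79 = 816.6 m.
Depth below ground = 870 − 816.6 = 53 m.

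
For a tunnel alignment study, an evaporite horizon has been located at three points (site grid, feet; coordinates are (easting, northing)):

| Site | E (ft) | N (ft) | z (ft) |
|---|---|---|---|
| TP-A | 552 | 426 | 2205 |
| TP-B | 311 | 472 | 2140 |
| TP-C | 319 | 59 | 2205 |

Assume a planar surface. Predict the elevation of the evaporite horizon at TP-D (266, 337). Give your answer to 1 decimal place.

2149.8 ft

Let the plane be z = a·E + b·N + c.
TP-B−TP-A: −241a + 46b = −65;  TP-C−TP-A: −233a − 367b = 0.
Solving gives a = 0.24056, b = −0.15273.
Then c = 2205 − a·552 − b·426 = 2137.27.
At (266, 337): z = 64.0 − 51.5 + 2137.27 = 2149.8 ft.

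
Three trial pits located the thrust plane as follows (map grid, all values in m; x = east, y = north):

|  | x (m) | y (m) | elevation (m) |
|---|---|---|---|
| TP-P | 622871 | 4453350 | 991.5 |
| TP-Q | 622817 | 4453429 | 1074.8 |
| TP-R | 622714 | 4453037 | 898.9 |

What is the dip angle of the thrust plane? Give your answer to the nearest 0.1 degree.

41.6°

Two edge vectors: TP-P→TP-Q = (-54, 79, 83.3), TP-P→TP-R = (-157, -313, -92.6).
Normal n = (TP-P→TP-Q) × (TP-P→TP-R) = (18757.5, -18078.5, 29305).
So ∂z/∂x = −n_x/n_z = −0.64008 and ∂z/∂y = −n_y/n_z = 0.61691.
Gradient magnitude |∇z| = √(a² + b²) = √(0.40970 + 0.38058) = 0.88897.
True dip = arctan(0.88897) = 41.6°, dipping toward SE (azimuth ≈ 134°).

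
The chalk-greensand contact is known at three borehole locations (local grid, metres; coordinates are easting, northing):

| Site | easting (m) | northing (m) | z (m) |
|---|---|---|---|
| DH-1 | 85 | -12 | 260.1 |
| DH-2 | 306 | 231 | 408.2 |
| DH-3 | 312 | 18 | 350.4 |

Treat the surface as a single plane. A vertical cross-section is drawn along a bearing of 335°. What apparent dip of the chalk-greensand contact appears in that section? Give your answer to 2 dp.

Two edge vectors: DH-1→DH-2 = (221, 243, 148.1), DH-1→DH-3 = (227, 30, 90.3).
Normal n = (DH-1→DH-2) × (DH-1→DH-3) = (17499.9, 13662.4, -48531).
So ∂z/∂easting = −n_x/n_z = 0.36059 and ∂z/∂northing = −n_y/n_z = 0.28152.
Unit vector along 335° is (sin 335°, cos 335°) = (-0.4226, 0.9063).
Slope in that direction = a·(-0.4226) + b·(0.9063) = 0.10275.
Apparent dip = arctan|0.10275| = 5.87° (true dip is 24.6°, so apparent ≤ true as expected).

5.87°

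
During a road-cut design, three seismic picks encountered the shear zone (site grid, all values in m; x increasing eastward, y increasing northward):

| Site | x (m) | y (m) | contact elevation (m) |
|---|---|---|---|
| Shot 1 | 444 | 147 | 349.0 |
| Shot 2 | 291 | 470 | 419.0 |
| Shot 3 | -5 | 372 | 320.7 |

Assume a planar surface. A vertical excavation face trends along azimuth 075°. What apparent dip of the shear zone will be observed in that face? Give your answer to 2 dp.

Let the plane be z = a·x + b·y + c.
Shot 2−Shot 1: −153a + 323b = 70;  Shot 3−Shot 1: −449a + 225b = −28.3.
Solving gives a = 0.22505, b = 0.32332.
Unit vector along 075° is (sin 75°, cos 75°) = (0.9659, 0.2588).
Slope in that direction = a·(0.9659) + b·(0.2588) = 0.30106.
Apparent dip = arctan|0.30106| = 16.76° (true dip is 21.5°, so apparent ≤ true as expected).

16.76°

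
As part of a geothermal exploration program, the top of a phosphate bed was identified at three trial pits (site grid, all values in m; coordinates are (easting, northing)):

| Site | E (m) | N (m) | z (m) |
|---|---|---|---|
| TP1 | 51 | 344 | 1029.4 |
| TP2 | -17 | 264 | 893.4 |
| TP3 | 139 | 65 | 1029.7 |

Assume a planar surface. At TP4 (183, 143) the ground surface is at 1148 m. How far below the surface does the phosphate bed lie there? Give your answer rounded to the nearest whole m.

18 m

Let the plane be z = a·E + b·N + c.
TP2−TP1: −68a − 80b = −136;  TP3−TP1: 88a − 279b = 0.3.
Solving gives a = 1.45963, b = 0.45931.
Then c = 1029.4 − a·51 − b·344 = 796.96.
At (183, 143): z_contact = 267.1 + 65.7 + 796.96 = 1129.8 m.
Depth below ground = 1148 − 1129.8 = 18 m.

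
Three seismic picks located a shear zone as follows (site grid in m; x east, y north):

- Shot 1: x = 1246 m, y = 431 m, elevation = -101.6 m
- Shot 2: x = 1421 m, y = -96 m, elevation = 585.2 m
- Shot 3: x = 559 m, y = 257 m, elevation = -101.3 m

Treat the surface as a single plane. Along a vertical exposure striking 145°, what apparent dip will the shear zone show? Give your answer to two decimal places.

49.22°

Two edge vectors: Shot 1→Shot 2 = (175, -527, 686.8), Shot 1→Shot 3 = (-687, -174, 0.3).
Normal n = (Shot 1→Shot 2) × (Shot 1→Shot 3) = (119345.1, -471884.1, -392499).
So ∂z/∂x = −n_x/n_z = 0.30406 and ∂z/∂y = −n_y/n_z = −1.20226.
Unit vector along 145° is (sin 145°, cos 145°) = (0.5736, -0.8192).
Slope in that direction = a·(0.5736) + b·(-0.8192) = 1.15923.
Apparent dip = arctan|1.15923| = 49.22° (true dip is 51.1°, so apparent ≤ true as expected).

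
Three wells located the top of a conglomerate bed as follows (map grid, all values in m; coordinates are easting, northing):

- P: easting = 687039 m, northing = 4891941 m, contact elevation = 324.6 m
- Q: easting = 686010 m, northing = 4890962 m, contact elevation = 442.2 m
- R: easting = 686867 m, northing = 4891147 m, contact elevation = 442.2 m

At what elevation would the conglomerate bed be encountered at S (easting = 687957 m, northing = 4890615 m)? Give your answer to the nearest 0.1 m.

561.4 m

Let the plane be z = a·easting + b·northing + c.
Q−P: −1029a − 979b = 117.6;  R−P: −172a − 794b = 117.6.
Solving gives a = 0.033541051, b = −0.155376651.
Then c = 324.6 − a·687039 − b·4891941 = 737374.00.
At (687957, 4890615): z = 23074.8 − 759887.4 + 737374.00 = 561.4 m.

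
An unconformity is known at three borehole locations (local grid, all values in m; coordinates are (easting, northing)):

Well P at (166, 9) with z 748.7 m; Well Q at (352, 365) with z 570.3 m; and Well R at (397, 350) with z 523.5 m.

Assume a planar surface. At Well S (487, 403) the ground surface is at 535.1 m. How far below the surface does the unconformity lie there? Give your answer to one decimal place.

102.2 m

Let the plane be z = a·E + b·N + c.
Well Q−Well P: 186a + 356b = −178.4;  Well R−Well P: 231a + 341b = −225.2.
Solving gives a = −1.02801, b = 0.03598.
Then c = 748.7 − a·166 − b·9 = 919.03.
At (487, 403): z_contact = −500.64 + 14.50 + 919.03 = 432.89 m.
Depth below ground = 535.1 − 432.89 = 102.2 m.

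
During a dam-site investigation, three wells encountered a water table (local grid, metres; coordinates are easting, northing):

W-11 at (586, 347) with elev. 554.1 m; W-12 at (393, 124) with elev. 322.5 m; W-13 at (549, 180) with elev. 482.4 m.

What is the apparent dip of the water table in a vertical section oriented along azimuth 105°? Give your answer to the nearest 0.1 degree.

Two edge vectors: W-11→W-12 = (-193, -223, -231.6), W-11→W-13 = (-37, -167, -71.7).
Normal n = (W-11→W-12) × (W-11→W-13) = (-22688.1, -5268.9, 23980).
So ∂z/∂easting = −n_x/n_z = 0.94613 and ∂z/∂northing = −n_y/n_z = 0.21972.
Unit vector along 105° is (sin 105°, cos 105°) = (0.9659, -0.2588).
Slope in that direction = a·(0.9659) + b·(-0.2588) = 0.85702.
Apparent dip = arctan|0.85702| = 40.6° (true dip is 44.2°, so apparent ≤ true as expected).

40.6°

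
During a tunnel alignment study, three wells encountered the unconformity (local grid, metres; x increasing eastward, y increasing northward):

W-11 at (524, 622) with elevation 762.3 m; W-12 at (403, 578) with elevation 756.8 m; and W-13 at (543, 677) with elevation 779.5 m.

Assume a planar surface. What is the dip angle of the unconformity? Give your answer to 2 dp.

Let the plane be z = a·x + b·y + c.
W-12−W-11: −121a − 44b = −5.5;  W-13−W-11: 19a + 55b = 17.2.
Solving gives a = −0.07807, b = 0.33970.
Gradient magnitude |∇z| = √(a² + b²) = √(0.00610 + 0.11539) = 0.34855.
True dip = arctan(0.34855) = 19.22°, dipping toward SSE (azimuth ≈ 167°).

19.22°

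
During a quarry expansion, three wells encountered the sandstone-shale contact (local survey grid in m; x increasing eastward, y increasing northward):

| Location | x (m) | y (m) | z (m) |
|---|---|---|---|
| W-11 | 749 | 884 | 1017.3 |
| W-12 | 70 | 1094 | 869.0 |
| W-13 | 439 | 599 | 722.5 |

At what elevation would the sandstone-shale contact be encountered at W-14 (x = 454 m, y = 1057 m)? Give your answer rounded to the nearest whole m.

1002 m

Let the plane be z = a·x + b·y + c.
W-12−W-11: −679a + 210b = −148.3;  W-13−W-11: −310a − 285b = −294.8.
Solving gives a = 0.40281, b = 0.59624.
Then c = 1017.3 − a·749 − b·884 = 188.52.
At (454, 1057): z = 182.9 + 630.2 + 188.52 = 1001.6 m.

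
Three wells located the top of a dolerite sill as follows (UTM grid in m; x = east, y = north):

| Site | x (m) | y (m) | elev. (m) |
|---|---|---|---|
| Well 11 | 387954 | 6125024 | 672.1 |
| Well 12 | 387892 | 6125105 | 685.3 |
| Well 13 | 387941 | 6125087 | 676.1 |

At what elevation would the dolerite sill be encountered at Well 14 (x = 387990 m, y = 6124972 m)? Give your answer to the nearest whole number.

Let the plane be z = a·x + b·y + c.
Well 12−Well 11: −62a + 81b = 13.2;  Well 13−Well 11: −13a + 63b = 4.
Solving gives a = −0.17791798, b = 0.02677883.
Then c = 672.1 − a·387954 − b·6125024 = −94324.88.
At (387990, 6124972): z = −69030.4 + 164019.6 − 94324.88 = 664.3 m.

664 m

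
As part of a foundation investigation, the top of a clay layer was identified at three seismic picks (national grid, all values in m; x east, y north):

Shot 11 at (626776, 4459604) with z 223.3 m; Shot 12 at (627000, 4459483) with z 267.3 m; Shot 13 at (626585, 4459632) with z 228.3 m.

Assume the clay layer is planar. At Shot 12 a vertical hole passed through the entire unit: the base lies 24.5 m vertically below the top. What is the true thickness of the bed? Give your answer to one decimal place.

Two edge vectors: Shot 11→Shot 12 = (224, -121, 44), Shot 11→Shot 13 = (-191, 28, 5).
Normal n = (Shot 11→Shot 12) × (Shot 11→Shot 13) = (-1837, -9524, -16839).
So ∂z/∂x = −n_x/n_z = −0.10909 and ∂z/∂y = −n_y/n_z = −0.56559.
|∇z| = √(a²+b²) = 0.57602, so dip δ = arctan(0.57602) = 29.94°.
True thickness = vertical thickness × cos δ = 24.5 × cos 29.94° = 21.2 m.

21.2 m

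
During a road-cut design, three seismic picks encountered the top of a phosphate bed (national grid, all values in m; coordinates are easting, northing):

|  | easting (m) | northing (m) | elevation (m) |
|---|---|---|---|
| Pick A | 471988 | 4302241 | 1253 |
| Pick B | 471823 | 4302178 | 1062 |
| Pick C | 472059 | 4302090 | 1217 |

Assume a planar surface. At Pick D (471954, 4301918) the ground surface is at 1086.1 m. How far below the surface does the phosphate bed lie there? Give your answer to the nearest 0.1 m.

Two edge vectors: Pick A→Pick B = (-165, -63, -191), Pick A→Pick C = (71, -151, -36).
Normal n = (Pick A→Pick B) × (Pick A→Pick C) = (-26573, -19501, 29388).
So ∂z/∂easting = −n_x/n_z = 0.904212604 and ∂z/∂northing = −n_y/n_z = 0.663570165.
Intercept c from Pick A: 1253 − 426777.50 − 2854838.77 = −3280363.27.
At (471954, 4301918): z_contact = 426746.76 + 2854624.44 − 3280363.27 = 1007.92 m.
Depth below ground = 1086.1 − 1007.92 = 78.2 m.

78.2 m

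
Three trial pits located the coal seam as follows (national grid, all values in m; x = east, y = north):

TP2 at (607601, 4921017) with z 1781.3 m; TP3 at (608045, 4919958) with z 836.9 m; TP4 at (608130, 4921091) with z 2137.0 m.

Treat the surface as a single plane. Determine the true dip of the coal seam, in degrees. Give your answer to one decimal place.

50.7°

Two edge vectors: TP2→TP3 = (444, -1059, -944.4), TP2→TP4 = (529, 74, 355.7).
Normal n = (TP2→TP3) × (TP2→TP4) = (-306800.7, -657518.4, 593067).
So ∂z/∂x = −n_x/n_z = 0.51731 and ∂z/∂y = −n_y/n_z = 1.10867.
Gradient magnitude |∇z| = √(a² + b²) = √(0.26761 + 1.22916) = 1.22343.
True dip = arctan(1.22343) = 50.7°, dipping toward SSW (azimuth ≈ 205°).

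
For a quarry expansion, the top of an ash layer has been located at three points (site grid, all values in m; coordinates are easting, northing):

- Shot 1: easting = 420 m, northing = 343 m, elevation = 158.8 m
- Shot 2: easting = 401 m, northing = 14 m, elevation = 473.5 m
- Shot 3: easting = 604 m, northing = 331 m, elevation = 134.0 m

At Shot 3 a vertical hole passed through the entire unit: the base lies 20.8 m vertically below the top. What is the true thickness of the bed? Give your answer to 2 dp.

Two edge vectors: Shot 1→Shot 2 = (-19, -329, 314.7), Shot 1→Shot 3 = (184, -12, -24.8).
Normal n = (Shot 1→Shot 2) × (Shot 1→Shot 3) = (11935.6, 57433.6, 60764).
So ∂z/∂easting = −n_x/n_z = −0.19643 and ∂z/∂northing = −n_y/n_z = −0.94519.
|∇z| = √(a²+b²) = 0.96539, so dip δ = arctan(0.96539) = 43.99°.
True thickness = vertical thickness × cos δ = 20.8 × cos 43.99° = 14.96 m.

14.96 m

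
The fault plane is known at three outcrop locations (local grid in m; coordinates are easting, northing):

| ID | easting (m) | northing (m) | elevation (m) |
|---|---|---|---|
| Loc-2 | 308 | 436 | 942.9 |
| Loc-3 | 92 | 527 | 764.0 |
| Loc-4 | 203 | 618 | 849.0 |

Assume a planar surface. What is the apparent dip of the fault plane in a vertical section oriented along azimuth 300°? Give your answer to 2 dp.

35.91°

Two edge vectors: Loc-2→Loc-3 = (-216, 91, -178.9), Loc-2→Loc-4 = (-105, 182, -93.9).
Normal n = (Loc-2→Loc-3) × (Loc-2→Loc-4) = (24014.9, -1497.9, -29757).
So ∂z/∂easting = −n_x/n_z = 0.80703 and ∂z/∂northing = −n_y/n_z = −0.05034.
Unit vector along 300° is (sin 300°, cos 300°) = (-0.8660, 0.5000).
Slope in that direction = a·(-0.8660) + b·(0.5000) = −0.72408.
Apparent dip = arctan|0.72408| = 35.91° (true dip is 39.0°, so apparent ≤ true as expected).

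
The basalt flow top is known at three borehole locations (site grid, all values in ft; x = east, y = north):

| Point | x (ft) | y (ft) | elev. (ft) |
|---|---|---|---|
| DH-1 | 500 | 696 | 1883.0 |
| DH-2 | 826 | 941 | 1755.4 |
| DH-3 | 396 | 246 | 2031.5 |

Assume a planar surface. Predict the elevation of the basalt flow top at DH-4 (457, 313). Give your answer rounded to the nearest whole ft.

2001 ft

Let the plane be z = a·x + b·y + c.
DH-2−DH-1: 326a + 245b = −127.6;  DH-3−DH-1: −104a − 450b = 148.5.
Solving gives a = −0.17355, b = −0.28989.
Then c = 1883 − a·500 − b·696 = 2171.54.
At (457, 313): z = −79.3 − 90.7 + 2171.54 = 2001.5 ft.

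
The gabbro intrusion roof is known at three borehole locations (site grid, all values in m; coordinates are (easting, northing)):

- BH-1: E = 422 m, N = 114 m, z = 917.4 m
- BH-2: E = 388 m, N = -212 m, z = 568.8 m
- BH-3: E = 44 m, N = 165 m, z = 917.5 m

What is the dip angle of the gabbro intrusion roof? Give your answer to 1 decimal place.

Two edge vectors: BH-1→BH-2 = (-34, -326, -348.6), BH-1→BH-3 = (-378, 51, 0.1).
Normal n = (BH-1→BH-2) × (BH-1→BH-3) = (17746, 131774.2, -124962).
So ∂z/∂E = −n_x/n_z = 0.14201 and ∂z/∂N = −n_y/n_z = 1.05451.
Gradient magnitude |∇z| = √(a² + b²) = √(0.02017 + 1.11200) = 1.06403.
True dip = arctan(1.06403) = 46.8°, dipping toward S (azimuth ≈ 188°).

46.8°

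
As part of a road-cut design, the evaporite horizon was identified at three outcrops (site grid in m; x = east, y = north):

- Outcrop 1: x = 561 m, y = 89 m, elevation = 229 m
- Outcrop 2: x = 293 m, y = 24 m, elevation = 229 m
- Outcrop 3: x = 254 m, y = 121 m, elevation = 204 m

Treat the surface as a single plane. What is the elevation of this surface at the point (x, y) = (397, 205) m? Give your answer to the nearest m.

192 m

Let the plane be z = a·x + b·y + c.
Outcrop 2−Outcrop 1: −268a − 65b = 0;  Outcrop 3−Outcrop 1: −307a + 32b = −25.
Solving gives a = 0.05696, b = −0.23483.
Then c = 229 − a·561 − b·89 = 217.95.
At (397, 205): z = 22.6 − 48.1 + 217.95 = 192.4 m.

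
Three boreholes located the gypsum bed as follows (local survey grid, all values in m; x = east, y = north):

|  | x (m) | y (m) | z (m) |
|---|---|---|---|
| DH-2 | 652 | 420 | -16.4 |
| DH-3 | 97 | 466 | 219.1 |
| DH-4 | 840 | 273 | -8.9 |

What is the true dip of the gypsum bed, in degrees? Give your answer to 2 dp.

39.32°

Let the plane be z = a·x + b·y + c.
DH-3−DH-2: −555a + 46b = 235.5;  DH-4−DH-2: 188a − 147b = 7.5.
Solving gives a = −0.47937, b = −0.66409.
Gradient magnitude |∇z| = √(a² + b²) = √(0.22979 + 0.44101) = 0.81903.
True dip = arctan(0.81903) = 39.32°, dipping toward NE (azimuth ≈ 036°).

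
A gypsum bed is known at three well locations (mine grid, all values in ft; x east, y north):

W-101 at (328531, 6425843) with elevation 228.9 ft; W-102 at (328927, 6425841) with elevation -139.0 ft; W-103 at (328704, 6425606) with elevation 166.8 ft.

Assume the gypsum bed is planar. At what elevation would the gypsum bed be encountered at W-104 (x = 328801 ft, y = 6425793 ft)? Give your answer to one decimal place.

Two edge vectors: W-101→W-102 = (396, -2, -367.9), W-101→W-103 = (173, -237, -62.1).
Normal n = (W-101→W-102) × (W-101→W-103) = (-87068.1, -39055.1, -93506).
So ∂z/∂x = −n_x/n_z = −0.931149873 and ∂z/∂y = −n_y/n_z = −0.417674802.
Intercept c from W-101: 228.9 + 305911.60 + 2683912.70 = 2990053.20.
At (328801, 6425793): z = −306163.0 − 2683891.8 + 2990053.20 = -1.6 ft.

-1.6 ft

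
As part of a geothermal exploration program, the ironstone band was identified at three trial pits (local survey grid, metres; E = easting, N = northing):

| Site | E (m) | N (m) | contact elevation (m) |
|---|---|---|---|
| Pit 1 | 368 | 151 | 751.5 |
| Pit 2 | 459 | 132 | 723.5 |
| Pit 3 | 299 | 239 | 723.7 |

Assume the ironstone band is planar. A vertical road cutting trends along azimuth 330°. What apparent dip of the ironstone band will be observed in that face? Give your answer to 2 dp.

19.47°

Two edge vectors: Pit 1→Pit 2 = (91, -19, -28), Pit 1→Pit 3 = (-69, 88, -27.8).
Normal n = (Pit 1→Pit 2) × (Pit 1→Pit 3) = (2992.2, 4461.8, 6697).
So ∂z/∂E = −n_x/n_z = −0.44680 and ∂z/∂N = −n_y/n_z = −0.66624.
Unit vector along 330° is (sin 330°, cos 330°) = (-0.5000, 0.8660).
Slope in that direction = a·(-0.5000) + b·(0.8660) = −0.35358.
Apparent dip = arctan|0.35358| = 19.47° (true dip is 38.7°, so apparent ≤ true as expected).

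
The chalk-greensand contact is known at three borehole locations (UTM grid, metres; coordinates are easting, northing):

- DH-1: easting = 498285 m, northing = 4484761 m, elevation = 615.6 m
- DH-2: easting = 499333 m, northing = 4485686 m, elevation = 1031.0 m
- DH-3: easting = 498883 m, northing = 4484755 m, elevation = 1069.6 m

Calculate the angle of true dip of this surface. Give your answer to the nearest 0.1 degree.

40.6°

Let the plane be z = a·easting + b·northing + c.
DH-2−DH-1: 1048a + 925b = 415.4;  DH-3−DH-1: 598a − 6b = 454.
Solving gives a = 0.75512, b = −0.40645.
Gradient magnitude |∇z| = √(a² + b²) = √(0.57021 + 0.16520) = 0.85756.
True dip = arctan(0.85756) = 40.6°, dipping toward WNW (azimuth ≈ 298°).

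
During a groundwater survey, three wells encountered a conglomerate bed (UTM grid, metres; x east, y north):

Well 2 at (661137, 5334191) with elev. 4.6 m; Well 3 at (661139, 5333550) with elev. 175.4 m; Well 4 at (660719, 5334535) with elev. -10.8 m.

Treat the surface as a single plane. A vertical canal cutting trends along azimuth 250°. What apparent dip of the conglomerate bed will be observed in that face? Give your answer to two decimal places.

14.75°

Two edge vectors: Well 2→Well 3 = (2, -641, 170.8), Well 2→Well 4 = (-418, 344, -15.4).
Normal n = (Well 2→Well 3) × (Well 2→Well 4) = (-48883.8, -71363.6, -267250).
So ∂z/∂x = −n_x/n_z = −0.18291 and ∂z/∂y = −n_y/n_z = −0.26703.
Unit vector along 250° is (sin 250°, cos 250°) = (-0.9397, -0.3420).
Slope in that direction = a·(-0.9397) + b·(-0.3420) = 0.26321.
Apparent dip = arctan|0.26321| = 14.75° (true dip is 17.9°, so apparent ≤ true as expected).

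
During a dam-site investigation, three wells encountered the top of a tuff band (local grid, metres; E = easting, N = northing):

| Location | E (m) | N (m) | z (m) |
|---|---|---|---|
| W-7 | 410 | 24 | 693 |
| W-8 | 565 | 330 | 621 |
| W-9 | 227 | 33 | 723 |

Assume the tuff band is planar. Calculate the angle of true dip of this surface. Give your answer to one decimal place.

Two edge vectors: W-7→W-8 = (155, 306, -72), W-7→W-9 = (-183, 9, 30).
Normal n = (W-7→W-8) × (W-7→W-9) = (9828, 8526, 57393).
So ∂z/∂E = −n_x/n_z = −0.17124 and ∂z/∂N = −n_y/n_z = −0.14855.
Gradient magnitude |∇z| = √(a² + b²) = √(0.02932 + 0.02207) = 0.22670.
True dip = arctan(0.22670) = 12.8°, dipping toward NE (azimuth ≈ 049°).

12.8°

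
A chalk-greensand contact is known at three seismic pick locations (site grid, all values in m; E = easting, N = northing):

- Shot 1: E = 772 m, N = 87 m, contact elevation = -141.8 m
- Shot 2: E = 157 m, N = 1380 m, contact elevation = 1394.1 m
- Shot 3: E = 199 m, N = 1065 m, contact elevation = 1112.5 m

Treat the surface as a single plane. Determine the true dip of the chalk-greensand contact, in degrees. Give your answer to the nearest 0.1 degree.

49.2°

Two edge vectors: Shot 1→Shot 2 = (-615, 1293, 1535.9), Shot 1→Shot 3 = (-573, 978, 1254.3).
Normal n = (Shot 1→Shot 2) × (Shot 1→Shot 3) = (119699.7, -108676.2, 139419).
So ∂z/∂E = −n_x/n_z = −0.85856 and ∂z/∂N = −n_y/n_z = 0.77949.
Gradient magnitude |∇z| = √(a² + b²) = √(0.73713 + 0.60761) = 1.15963.
True dip = arctan(1.15963) = 49.2°, dipping toward SE (azimuth ≈ 132°).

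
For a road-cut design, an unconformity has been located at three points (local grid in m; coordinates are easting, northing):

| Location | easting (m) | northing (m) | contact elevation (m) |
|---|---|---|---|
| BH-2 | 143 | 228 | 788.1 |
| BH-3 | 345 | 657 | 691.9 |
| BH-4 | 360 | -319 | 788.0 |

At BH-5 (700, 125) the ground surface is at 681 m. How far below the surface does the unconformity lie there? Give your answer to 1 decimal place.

26.4 m

Let the plane be z = a·easting + b·northing + c.
BH-3−BH-2: 202a + 429b = −96.2;  BH-4−BH-2: 217a − 547b = −0.1.
Solving gives a = −0.25868, b = −0.10244.
Then c = 788.1 − a·143 − b·228 = 848.45.
At (700, 125): z_contact = −181.08 − 12.80 + 848.45 = 654.57 m.
Depth below ground = 681 − 654.57 = 26.4 m.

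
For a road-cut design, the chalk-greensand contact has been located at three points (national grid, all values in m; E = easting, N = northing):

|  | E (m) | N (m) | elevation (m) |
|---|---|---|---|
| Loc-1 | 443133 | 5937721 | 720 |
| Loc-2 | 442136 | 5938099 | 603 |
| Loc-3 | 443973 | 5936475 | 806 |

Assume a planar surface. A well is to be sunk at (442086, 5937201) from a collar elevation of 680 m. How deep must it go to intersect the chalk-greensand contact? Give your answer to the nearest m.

Let the plane be z = a·E + b·N + c.
Loc-2−Loc-1: −997a + 378b = −117;  Loc-3−Loc-1: 840a − 1246b = 86.
Solving gives a = 0.12249254, b = 0.01355838.
Then c = 720 − a·443133 − b·5937721 = −134066.34.
At (442086, 5937201): z_contact = 54152.2 + 80498.8 − 134066.34 = 584.7 m.
Depth below ground = 680 − 584.7 = 95 m.

95 m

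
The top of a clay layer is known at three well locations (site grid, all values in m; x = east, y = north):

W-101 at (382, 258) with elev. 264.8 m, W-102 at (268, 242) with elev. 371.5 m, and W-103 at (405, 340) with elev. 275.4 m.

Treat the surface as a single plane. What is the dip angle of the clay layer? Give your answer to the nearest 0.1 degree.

47.0°

Two edge vectors: W-101→W-102 = (-114, -16, 106.7), W-101→W-103 = (23, 82, 10.6).
Normal n = (W-101→W-102) × (W-101→W-103) = (-8919, 3662.5, -8980).
So ∂z/∂x = −n_x/n_z = −0.99321 and ∂z/∂y = −n_y/n_z = 0.40785.
Gradient magnitude |∇z| = √(a² + b²) = √(0.98646 + 0.16634) = 1.07369.
True dip = arctan(1.07369) = 47.0°, dipping toward ESE (azimuth ≈ 112°).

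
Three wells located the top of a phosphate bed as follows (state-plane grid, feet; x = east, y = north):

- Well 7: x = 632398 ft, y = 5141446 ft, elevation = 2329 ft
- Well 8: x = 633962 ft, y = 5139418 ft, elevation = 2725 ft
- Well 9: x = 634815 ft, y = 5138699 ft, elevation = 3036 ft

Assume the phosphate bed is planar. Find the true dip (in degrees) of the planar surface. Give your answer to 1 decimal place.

Two edge vectors: Well 7→Well 8 = (1564, -2028, 396), Well 7→Well 9 = (2417, -2747, 707).
Normal n = (Well 7→Well 8) × (Well 7→Well 9) = (-345984, -148616, 605368).
So ∂z/∂x = −n_x/n_z = 0.57153 and ∂z/∂y = −n_y/n_z = 0.24550.
Gradient magnitude |∇z| = √(a² + b²) = √(0.32664 + 0.06027) = 0.62202.
True dip = arctan(0.62202) = 31.9°, dipping toward WSW (azimuth ≈ 247°).

31.9°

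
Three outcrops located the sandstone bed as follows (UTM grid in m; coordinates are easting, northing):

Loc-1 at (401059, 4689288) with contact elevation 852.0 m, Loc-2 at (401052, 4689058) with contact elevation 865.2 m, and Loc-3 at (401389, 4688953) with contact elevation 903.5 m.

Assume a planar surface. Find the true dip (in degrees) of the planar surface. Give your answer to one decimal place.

Two edge vectors: Loc-1→Loc-2 = (-7, -230, 13.2), Loc-1→Loc-3 = (330, -335, 51.5).
Normal n = (Loc-1→Loc-2) × (Loc-1→Loc-3) = (-7423, 4716.5, 78245).
So ∂z/∂easting = −n_x/n_z = 0.09487 and ∂z/∂northing = −n_y/n_z = −0.06028.
Gradient magnitude |∇z| = √(a² + b²) = √(0.00900 + 0.00363) = 0.11240.
True dip = arctan(0.11240) = 6.4°, dipping toward WNW (azimuth ≈ 302°).

6.4°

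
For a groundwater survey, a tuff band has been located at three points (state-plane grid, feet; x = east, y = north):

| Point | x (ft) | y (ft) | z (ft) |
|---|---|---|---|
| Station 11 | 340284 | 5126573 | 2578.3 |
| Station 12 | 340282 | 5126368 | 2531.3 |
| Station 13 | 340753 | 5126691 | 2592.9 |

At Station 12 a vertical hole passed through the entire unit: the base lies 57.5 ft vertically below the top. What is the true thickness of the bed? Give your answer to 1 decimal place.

56.0 ft

Let the plane be z = a·x + b·y + c.
Station 12−Station 11: −2a − 205b = −47;  Station 13−Station 11: 469a + 118b = 14.6.
Solving gives a = −0.02662, b = 0.22953.
|∇z| = √(a²+b²) = 0.23107, so dip δ = arctan(0.23107) = 13.01°.
True thickness = vertical thickness × cos δ = 57.5 × cos 13.01° = 56.0 ft.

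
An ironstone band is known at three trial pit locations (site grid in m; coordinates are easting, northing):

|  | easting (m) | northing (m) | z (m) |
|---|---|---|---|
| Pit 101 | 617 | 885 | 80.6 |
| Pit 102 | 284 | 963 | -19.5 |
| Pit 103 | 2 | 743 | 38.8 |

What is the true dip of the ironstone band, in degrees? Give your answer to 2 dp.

28.05°

Two edge vectors: Pit 101→Pit 102 = (-333, 78, -100.1), Pit 101→Pit 103 = (-615, -142, -41.8).
Normal n = (Pit 101→Pit 102) × (Pit 101→Pit 103) = (-17474.6, 47642.1, 95256).
So ∂z/∂easting = −n_x/n_z = 0.18345 and ∂z/∂northing = −n_y/n_z = −0.50015.
Gradient magnitude |∇z| = √(a² + b²) = √(0.03365 + 0.25015) = 0.53273.
True dip = arctan(0.53273) = 28.05°, dipping toward NNW (azimuth ≈ 340°).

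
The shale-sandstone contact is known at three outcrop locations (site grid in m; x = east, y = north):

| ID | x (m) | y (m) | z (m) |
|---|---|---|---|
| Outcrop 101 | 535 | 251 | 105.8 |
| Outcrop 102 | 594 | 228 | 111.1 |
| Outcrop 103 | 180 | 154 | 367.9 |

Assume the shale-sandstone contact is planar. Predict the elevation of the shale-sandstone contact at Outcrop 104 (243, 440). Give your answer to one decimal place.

Let the plane be z = a·x + b·y + c.
Outcrop 102−Outcrop 101: 59a − 23b = 5.3;  Outcrop 103−Outcrop 101: −355a − 97b = 262.1.
Solving gives a = −0.39705, b = −1.24895.
Then c = 105.8 − a·535 − b·251 = 631.71.
At (243, 440): z = −96.5 − 549.5 + 631.71 = -14.3 m.

-14.3 m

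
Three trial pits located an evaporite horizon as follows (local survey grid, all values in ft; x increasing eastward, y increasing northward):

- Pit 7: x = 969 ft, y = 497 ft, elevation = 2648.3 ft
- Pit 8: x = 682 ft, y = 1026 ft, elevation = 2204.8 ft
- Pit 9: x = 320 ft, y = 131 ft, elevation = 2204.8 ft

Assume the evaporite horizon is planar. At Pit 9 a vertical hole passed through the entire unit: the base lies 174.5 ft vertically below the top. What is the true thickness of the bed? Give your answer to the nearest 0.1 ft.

126.2 ft

Let the plane be z = a·x + b·y + c.
Pit 8−Pit 7: −287a + 529b = −443.5;  Pit 9−Pit 7: −649a − 366b = −443.5.
Solving gives a = 0.88529, b = −0.35807.
|∇z| = √(a²+b²) = 0.95497, so dip δ = arctan(0.95497) = 43.68°.
True thickness = vertical thickness × cos δ = 174.5 × cos 43.68° = 126.2 ft.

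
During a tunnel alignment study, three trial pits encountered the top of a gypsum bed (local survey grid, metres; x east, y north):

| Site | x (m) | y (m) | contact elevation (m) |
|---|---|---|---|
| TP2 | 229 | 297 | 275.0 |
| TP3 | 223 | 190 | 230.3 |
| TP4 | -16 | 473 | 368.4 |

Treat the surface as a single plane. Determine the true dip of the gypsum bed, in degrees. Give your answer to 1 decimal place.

23.2°

Two edge vectors: TP2→TP3 = (-6, -107, -44.7), TP2→TP4 = (-245, 176, 93.4).
Normal n = (TP2→TP3) × (TP2→TP4) = (-2126.6, 11511.9, -27271).
So ∂z/∂x = −n_x/n_z = −0.07798 and ∂z/∂y = −n_y/n_z = 0.42213.
Gradient magnitude |∇z| = √(a² + b²) = √(0.00608 + 0.17819) = 0.42927.
True dip = arctan(0.42927) = 23.2°, dipping toward S (azimuth ≈ 170°).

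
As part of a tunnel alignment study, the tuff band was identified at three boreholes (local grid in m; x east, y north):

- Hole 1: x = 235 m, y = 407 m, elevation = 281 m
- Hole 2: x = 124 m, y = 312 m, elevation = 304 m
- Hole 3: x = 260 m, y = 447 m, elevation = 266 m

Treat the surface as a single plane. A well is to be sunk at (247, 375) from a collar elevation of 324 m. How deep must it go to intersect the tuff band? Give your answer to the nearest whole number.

Let the plane be z = a·x + b·y + c.
Hole 2−Hole 1: −111a − 95b = 23;  Hole 3−Hole 1: 25a + 40b = −15.
Solving gives a = 0.24455, b = −0.52785.
Then c = 281 − a·235 − b·407 = 438.36.
At (247, 375): z_contact = 60.4 − 197.9 + 438.36 = 300.8 m.
Depth below ground = 324 − 300.8 = 23 m.

23 m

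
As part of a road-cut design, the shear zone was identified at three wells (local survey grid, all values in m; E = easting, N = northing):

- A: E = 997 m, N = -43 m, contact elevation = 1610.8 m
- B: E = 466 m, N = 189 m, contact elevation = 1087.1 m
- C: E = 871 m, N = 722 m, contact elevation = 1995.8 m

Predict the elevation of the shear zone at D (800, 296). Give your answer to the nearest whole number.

Two edge vectors: A→B = (-531, 232, -523.7), A→C = (-126, 765, 385).
Normal n = (A→B) × (A→C) = (489950.5, 270421.2, -376983).
So ∂z/∂E = −n_x/n_z = 1.29966 and ∂z/∂N = −n_y/n_z = 0.71733.
Intercept c from A: 1610.8 − 1295.76 + 30.85 = 345.88.
At (800, 296): z = 1039.7 + 212.3 + 345.88 = 1597.9 m.

1598 m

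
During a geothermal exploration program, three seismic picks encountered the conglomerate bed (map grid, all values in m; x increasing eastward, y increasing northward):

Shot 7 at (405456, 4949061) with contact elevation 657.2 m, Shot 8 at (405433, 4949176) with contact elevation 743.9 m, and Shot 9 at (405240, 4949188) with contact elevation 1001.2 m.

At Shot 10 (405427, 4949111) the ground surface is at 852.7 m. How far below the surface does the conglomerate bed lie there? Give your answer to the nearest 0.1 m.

133.1 m

Two edge vectors: Shot 7→Shot 8 = (-23, 115, 86.7), Shot 7→Shot 9 = (-216, 127, 344).
Normal n = (Shot 7→Shot 8) × (Shot 7→Shot 9) = (28549.1, -10815.2, 21919).
So ∂z/∂x = −n_x/n_z = −1.302481865 and ∂z/∂y = −n_y/n_z = 0.493416670.
Intercept c from Shot 7: 657.2 + 528099.09 − 2441949.20 = −1913192.91.
At (405427, 4949111): z_contact = −528061.32 + 2441973.87 − 1913192.91 = 719.64 m.
Depth below ground = 852.7 − 719.64 = 133.1 m.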